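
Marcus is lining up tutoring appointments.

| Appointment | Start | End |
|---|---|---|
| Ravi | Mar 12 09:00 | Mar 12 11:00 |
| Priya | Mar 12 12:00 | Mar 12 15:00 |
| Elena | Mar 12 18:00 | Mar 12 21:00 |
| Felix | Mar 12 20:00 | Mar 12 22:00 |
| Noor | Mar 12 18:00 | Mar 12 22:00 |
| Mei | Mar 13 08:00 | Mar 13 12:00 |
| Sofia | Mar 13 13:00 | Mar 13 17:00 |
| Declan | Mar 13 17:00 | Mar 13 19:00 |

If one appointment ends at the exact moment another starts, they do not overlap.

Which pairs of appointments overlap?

Sorted by start: Ravi, Priya, Elena, Noor, Felix, Mei, Sofia, Declan.
Priya starts after Ravi ends; Ravi is clear from here.
Elena starts after Priya ends; Priya is clear from here.
Noor starts before Elena ends → Elena and Noor overlap.
Felix starts before Elena ends → Elena and Felix overlap.
Mei starts after Elena ends; Elena is clear from here.
Felix starts before Noor ends → Noor and Felix overlap.
Mei starts after Noor ends; Noor is clear from here.
Mei starts after Felix ends; Felix is clear from here.
Sofia starts after Mei ends; Mei is clear from here.
Declan starts exactly when Sofia ends (back-to-back, no overlap).

Elena & Felix, Elena & Noor, Felix & Noor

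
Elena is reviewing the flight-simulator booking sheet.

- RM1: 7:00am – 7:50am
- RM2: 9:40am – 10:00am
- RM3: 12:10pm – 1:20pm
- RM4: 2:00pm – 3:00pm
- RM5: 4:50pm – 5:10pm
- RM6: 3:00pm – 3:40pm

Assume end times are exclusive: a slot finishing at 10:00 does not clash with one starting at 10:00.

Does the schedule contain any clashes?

No

Two intervals overlap when each starts before the other ends.
Sorted by start: RM1, RM2, RM3, RM4, RM6, RM5.
RM2 starts after RM1 ends, so RM1 has no further overlaps.
RM3 starts after RM2 ends, so RM2 has no further overlaps.
RM4 starts after RM3 ends, so RM3 has no further overlaps.
RM6 starts exactly when RM4 ends (back-to-back, no overlap), so RM4 has no further overlaps.
RM5 starts after RM6 ends.
Every pair is clear; the schedule has no overlaps.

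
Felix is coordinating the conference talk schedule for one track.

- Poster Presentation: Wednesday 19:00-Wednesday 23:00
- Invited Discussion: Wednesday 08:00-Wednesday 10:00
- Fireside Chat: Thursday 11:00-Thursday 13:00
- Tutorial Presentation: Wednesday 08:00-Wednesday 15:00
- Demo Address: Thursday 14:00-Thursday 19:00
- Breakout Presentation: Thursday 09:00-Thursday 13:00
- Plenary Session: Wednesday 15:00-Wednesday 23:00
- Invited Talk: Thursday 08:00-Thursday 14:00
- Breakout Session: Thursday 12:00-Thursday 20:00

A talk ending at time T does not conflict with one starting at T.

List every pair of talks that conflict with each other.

Breakout Presentation & Breakout Session, Breakout Presentation & Fireside Chat, Breakout Presentation & Invited Talk, Breakout Session & Demo Address, Breakout Session & Fireside Chat, Breakout Session & Invited Talk, Fireside Chat & Invited Talk, Invited Discussion & Tutorial Presentation, Plenary Session & Poster Presentation

Sorted by start: Tutorial Presentation, Invited Discussion, Plenary Session, Poster Presentation, Invited Talk, Breakout Presentation, Fireside Chat, Breakout Session, Demo Address.
Invited Discussion starts before Tutorial Presentation ends → Tutorial Presentation and Invited Discussion overlap.
Plenary Session starts exactly when Tutorial Presentation ends (back-to-back, no overlap) — done with Tutorial Presentation.
Plenary Session starts after Invited Discussion ends — done with Invited Discussion.
Poster Presentation starts before Plenary Session ends → Plenary Session and Poster Presentation overlap.
Invited Talk starts after Plenary Session ends — done with Plenary Session.
Invited Talk starts after Poster Presentation ends — done with Poster Presentation.
Breakout Presentation starts before Invited Talk ends → Invited Talk and Breakout Presentation overlap.
Fireside Chat starts before Invited Talk ends → Invited Talk and Fireside Chat overlap.
Breakout Session starts before Invited Talk ends → Invited Talk and Breakout Session overlap.
Demo Address starts exactly when Invited Talk ends (back-to-back, no overlap).
Fireside Chat starts before Breakout Presentation ends → Breakout Presentation and Fireside Chat overlap.
Breakout Session starts before Breakout Presentation ends → Breakout Presentation and Breakout Session overlap.
Demo Address starts after Breakout Presentation ends.
Breakout Session starts before Fireside Chat ends → Fireside Chat and Breakout Session overlap.
Demo Address starts after Fireside Chat ends.
Demo Address starts before Breakout Session ends → Breakout Session and Demo Address overlap.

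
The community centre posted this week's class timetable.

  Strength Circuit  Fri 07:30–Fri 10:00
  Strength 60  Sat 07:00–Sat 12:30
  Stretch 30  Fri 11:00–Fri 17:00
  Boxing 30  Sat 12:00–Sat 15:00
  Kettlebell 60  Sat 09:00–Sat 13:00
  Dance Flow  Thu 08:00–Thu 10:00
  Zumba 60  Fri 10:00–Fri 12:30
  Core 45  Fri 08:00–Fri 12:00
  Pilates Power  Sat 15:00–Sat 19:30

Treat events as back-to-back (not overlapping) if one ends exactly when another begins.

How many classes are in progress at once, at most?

3

Walk through starts and ends in time order (an end at T is processed before a start at T):
Thu 08:00 start Dance Flow → 1
Thu 10:00 end Dance Flow → 0
Fri 07:30 start Strength Circuit → 1
Fri 08:00 start Core 45 → 2
Fri 10:00 end Strength Circuit → 1
Fri 10:00 start Zumba 60 → 2
Fri 11:00 start Stretch 30 → 3
Fri 12:00 end Core 45 → 2
Fri 12:30 end Zumba 60 → 1
Fri 17:00 end Stretch 30 → 0
Sat 07:00 start Strength 60 → 1
Sat 09:00 start Kettlebell 60 → 2
Sat 12:00 start Boxing 30 → 3
Sat 12:30 end Strength 60 → 2
Sat 13:00 end Kettlebell 60 → 1
Sat 15:00 end Boxing 30 → 0
Sat 15:00 start Pilates Power → 1
Sat 19:30 end Pilates Power → 0
Peak is 3, at Fri 11:00 (Core 45, Stretch 30, Zumba 60).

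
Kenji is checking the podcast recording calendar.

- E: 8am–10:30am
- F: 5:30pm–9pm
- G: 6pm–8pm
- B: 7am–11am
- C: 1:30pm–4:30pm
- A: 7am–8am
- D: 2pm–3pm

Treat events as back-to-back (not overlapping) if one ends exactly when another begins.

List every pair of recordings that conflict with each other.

Two intervals overlap when each starts before the other ends.
Sorted by start: A, B, E, C, D, F, G.
B starts before A ends → A and B overlap.
E starts exactly when A ends (back-to-back, no overlap) — done with A.
E starts before B ends → B and E overlap.
C starts after B ends — done with B.
C starts after E ends — done with E.
D starts before C ends → C and D overlap.
F starts after C ends — done with C.
F starts after D ends — done with D.
G starts before F ends → F and G overlap.

A & B, B & E, C & D, F & G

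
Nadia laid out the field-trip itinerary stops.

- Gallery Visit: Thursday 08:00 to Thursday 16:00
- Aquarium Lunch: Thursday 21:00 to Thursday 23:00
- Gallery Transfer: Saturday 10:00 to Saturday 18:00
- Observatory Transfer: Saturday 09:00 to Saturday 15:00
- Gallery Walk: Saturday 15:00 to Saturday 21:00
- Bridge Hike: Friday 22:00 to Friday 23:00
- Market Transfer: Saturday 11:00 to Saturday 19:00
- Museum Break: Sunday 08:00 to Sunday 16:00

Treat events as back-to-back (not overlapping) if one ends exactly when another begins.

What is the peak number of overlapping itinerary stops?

Walk through starts and ends in time order (an end at T is processed before a start at T):
Thursday 08:00 start Gallery Visit → 1
Thursday 16:00 end Gallery Visit → 0
Thursday 21:00 start Aquarium Lunch → 1
Thursday 23:00 end Aquarium Lunch → 0
Friday 22:00 start Bridge Hike → 1
Friday 23:00 end Bridge Hike → 0
Saturday 09:00 start Observatory Transfer → 1
Saturday 10:00 start Gallery Transfer → 2
Saturday 11:00 start Market Transfer → 3
Saturday 15:00 end Observatory Transfer → 2
Saturday 15:00 start Gallery Walk → 3
Saturday 18:00 end Gallery Transfer → 2
Saturday 19:00 end Market Transfer → 1
Saturday 21:00 end Gallery Walk → 0
Sunday 08:00 start Museum Break → 1
Sunday 16:00 end Museum Break → 0
Peak is 3, at Saturday 11:00 (Gallery Transfer, Market Transfer, Observatory Transfer).

3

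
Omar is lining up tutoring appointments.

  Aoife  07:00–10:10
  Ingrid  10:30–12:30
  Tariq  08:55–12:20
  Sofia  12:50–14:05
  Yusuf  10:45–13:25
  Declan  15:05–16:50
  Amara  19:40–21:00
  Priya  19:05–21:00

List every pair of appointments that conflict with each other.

Sorted by start: Aoife, Tariq, Ingrid, Yusuf, Sofia, Declan, Priya, Amara.
Tariq starts before Aoife ends → Aoife and Tariq overlap.
Ingrid starts after Aoife ends, so nothing later overlaps Aoife either.
Ingrid starts before Tariq ends → Tariq and Ingrid overlap.
Yusuf starts before Tariq ends → Tariq and Yusuf overlap.
Sofia starts after Tariq ends, so nothing later overlaps Tariq either.
Yusuf starts before Ingrid ends → Ingrid and Yusuf overlap.
Sofia starts after Ingrid ends, so nothing later overlaps Ingrid either.
Sofia starts before Yusuf ends → Yusuf and Sofia overlap.
Declan starts after Yusuf ends, so nothing later overlaps Yusuf either.
Declan starts after Sofia ends, so nothing later overlaps Sofia either.
Priya starts after Declan ends, so nothing later overlaps Declan either.
Amara starts before Priya ends → Priya and Amara overlap.

Amara & Priya, Aoife & Tariq, Ingrid & Tariq, Ingrid & Yusuf, Sofia & Yusuf, Tariq & Yusuf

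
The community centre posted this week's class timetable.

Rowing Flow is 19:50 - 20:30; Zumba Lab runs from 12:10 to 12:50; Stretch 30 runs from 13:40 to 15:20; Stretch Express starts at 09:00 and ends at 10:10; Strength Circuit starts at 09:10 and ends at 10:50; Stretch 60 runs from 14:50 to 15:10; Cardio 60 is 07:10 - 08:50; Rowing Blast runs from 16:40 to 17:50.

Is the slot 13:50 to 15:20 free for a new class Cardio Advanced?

No — it overlaps Stretch 30, Stretch 60

Cardio 60: ends 08:50 at or before Cardio Advanced starts 13:50 → clear.
Stretch Express: ends 10:10 at or before Cardio Advanced starts 13:50 → clear.
Strength Circuit: ends 10:50 at or before Cardio Advanced starts 13:50 → clear.
Zumba Lab: ends 12:50 at or before Cardio Advanced starts 13:50 → clear.
Stretch 30: starts 13:40 before Cardio Advanced ends 15:20, and ends 15:20 after Cardio Advanced starts 13:50 → overlap.
Stretch 60: starts 14:50 before Cardio Advanced ends 15:20, and ends 15:10 after Cardio Advanced starts 13:50 → overlap.
Rowing Blast: starts 16:40 at or after Cardio Advanced ends 15:20 → clear.
Rowing Flow: starts 19:50 at or after Cardio Advanced ends 15:20 → clear.
Cardio Advanced overlaps Stretch 30, Stretch 60.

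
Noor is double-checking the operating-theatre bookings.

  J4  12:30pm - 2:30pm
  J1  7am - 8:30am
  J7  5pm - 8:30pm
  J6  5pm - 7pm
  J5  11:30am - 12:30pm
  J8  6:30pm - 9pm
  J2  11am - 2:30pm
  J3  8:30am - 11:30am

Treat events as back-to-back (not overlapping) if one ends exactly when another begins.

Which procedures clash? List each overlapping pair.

J2 & J3, J2 & J4, J2 & J5, J6 & J7, J6 & J8, J7 & J8

Sorted by start: J1, J3, J2, J5, J4, J6, J7, J8.
J3 starts exactly when J1 ends (back-to-back, no overlap); J1 is clear from here.
J2 starts before J3 ends → J3 and J2 overlap.
J5 starts exactly when J3 ends (back-to-back, no overlap); J3 is clear from here.
J5 starts before J2 ends → J2 and J5 overlap.
J4 starts before J2 ends → J2 and J4 overlap.
J6 starts after J2 ends; J2 is clear from here.
J4 starts exactly when J5 ends (back-to-back, no overlap); J5 is clear from here.
J6 starts after J4 ends; J4 is clear from here.
J7 starts before J6 ends → J6 and J7 overlap.
J8 starts before J6 ends → J6 and J8 overlap.
J8 starts before J7 ends → J7 and J8 overlap.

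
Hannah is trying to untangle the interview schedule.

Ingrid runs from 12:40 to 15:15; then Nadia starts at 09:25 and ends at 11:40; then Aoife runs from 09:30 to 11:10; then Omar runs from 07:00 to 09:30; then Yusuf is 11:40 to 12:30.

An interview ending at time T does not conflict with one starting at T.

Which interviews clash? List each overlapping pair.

Sorted by start: Omar, Nadia, Aoife, Yusuf, Ingrid.
Nadia starts before Omar ends → Omar and Nadia overlap.
Aoife starts exactly when Omar ends (back-to-back, no overlap), so nothing later overlaps Omar either.
Aoife starts before Nadia ends → Nadia and Aoife overlap.
Yusuf starts exactly when Nadia ends (back-to-back, no overlap), so nothing later overlaps Nadia either.
Yusuf starts after Aoife ends, so nothing later overlaps Aoife either.
Ingrid starts after Yusuf ends.

Aoife & Nadia, Nadia & Omar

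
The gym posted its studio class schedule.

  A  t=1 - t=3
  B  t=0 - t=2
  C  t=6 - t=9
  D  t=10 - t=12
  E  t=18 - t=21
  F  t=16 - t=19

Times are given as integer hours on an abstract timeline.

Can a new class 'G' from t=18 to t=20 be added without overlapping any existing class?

B: ends t=2 at or before G starts t=18 → clear.
A: ends t=3 at or before G starts t=18 → clear.
C: ends t=9 at or before G starts t=18 → clear.
D: ends t=12 at or before G starts t=18 → clear.
F: starts t=16 before G ends t=20, and ends t=19 after G starts t=18 → overlap.
E: starts t=18 before G ends t=20, and ends t=21 after G starts t=18 → overlap.
G overlaps E, F.

No — it overlaps E, F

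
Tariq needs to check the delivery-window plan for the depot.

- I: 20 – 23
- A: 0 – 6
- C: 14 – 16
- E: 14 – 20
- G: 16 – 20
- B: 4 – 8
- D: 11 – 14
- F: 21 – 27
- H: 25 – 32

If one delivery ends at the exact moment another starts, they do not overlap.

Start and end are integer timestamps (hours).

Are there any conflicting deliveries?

Yes

Sorted by start: A, B, D, C, E, G, I, F, H.
B starts before A ends → A and B overlap.
That's a conflict, so the schedule is not conflict-free.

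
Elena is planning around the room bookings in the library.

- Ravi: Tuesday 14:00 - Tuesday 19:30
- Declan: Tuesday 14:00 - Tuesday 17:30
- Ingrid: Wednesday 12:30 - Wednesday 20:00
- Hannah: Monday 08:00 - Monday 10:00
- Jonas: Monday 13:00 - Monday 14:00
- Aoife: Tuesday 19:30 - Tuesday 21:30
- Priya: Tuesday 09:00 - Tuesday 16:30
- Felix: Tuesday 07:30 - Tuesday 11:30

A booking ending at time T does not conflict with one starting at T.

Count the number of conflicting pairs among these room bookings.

Check each pair: they overlap iff neither finishes before the other starts.
Sorted by start: Hannah, Jonas, Felix, Priya, Declan, Ravi, Aoife, Ingrid.
Jonas starts after Hannah ends, so nothing later overlaps Hannah either.
Felix starts after Jonas ends, so nothing later overlaps Jonas either.
Priya starts before Felix ends → Felix and Priya overlap.
Declan starts after Felix ends, so nothing later overlaps Felix either.
Declan starts before Priya ends → Priya and Declan overlap.
Ravi starts before Priya ends → Priya and Ravi overlap.
Aoife starts after Priya ends, so nothing later overlaps Priya either.
Ravi starts before Declan ends → Declan and Ravi overlap.
Aoife starts after Declan ends, so nothing later overlaps Declan either.
Aoife starts exactly when Ravi ends (back-to-back, no overlap), so nothing later overlaps Ravi either.
Ingrid starts after Aoife ends.
Overlapping pairs: Declan & Priya, Declan & Ravi, Felix & Priya, Priya & Ravi — 4 in total.

4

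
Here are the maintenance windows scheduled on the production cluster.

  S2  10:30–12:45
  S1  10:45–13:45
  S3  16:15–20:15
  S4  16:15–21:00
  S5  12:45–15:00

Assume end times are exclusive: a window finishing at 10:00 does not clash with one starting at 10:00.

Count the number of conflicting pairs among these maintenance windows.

Two intervals overlap when each starts before the other ends.
Sorted by start: S2, S1, S5, S3, S4.
S1 starts before S2 ends → S2 and S1 overlap.
S5 starts exactly when S2 ends (back-to-back, no overlap), so S2 has no further overlaps.
S5 starts before S1 ends → S1 and S5 overlap.
S3 starts after S1 ends, so S1 has no further overlaps.
S3 starts after S5 ends, so S5 has no further overlaps.
S4 starts before S3 ends → S3 and S4 overlap.
Overlapping pairs: S1 & S2, S1 & S5, S3 & S4 — 3 in total.

3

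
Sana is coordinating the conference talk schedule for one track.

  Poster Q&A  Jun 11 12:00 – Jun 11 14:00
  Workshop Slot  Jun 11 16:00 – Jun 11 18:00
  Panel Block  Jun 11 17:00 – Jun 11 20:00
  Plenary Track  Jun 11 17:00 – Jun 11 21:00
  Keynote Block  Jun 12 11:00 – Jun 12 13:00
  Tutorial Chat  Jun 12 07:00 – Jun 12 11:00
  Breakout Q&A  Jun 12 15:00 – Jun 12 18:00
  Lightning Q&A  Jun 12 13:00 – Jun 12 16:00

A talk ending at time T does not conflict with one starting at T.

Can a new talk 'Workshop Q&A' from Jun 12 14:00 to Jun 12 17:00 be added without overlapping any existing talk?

No — it overlaps Breakout Q&A, Lightning Q&A

Poster Q&A: ends Jun 11 14:00 at or before Workshop Q&A starts Jun 12 14:00 → clear.
Workshop Slot: ends Jun 11 18:00 at or before Workshop Q&A starts Jun 12 14:00 → clear.
Panel Block: ends Jun 11 20:00 at or before Workshop Q&A starts Jun 12 14:00 → clear.
Plenary Track: ends Jun 11 21:00 at or before Workshop Q&A starts Jun 12 14:00 → clear.
Tutorial Chat: ends Jun 12 11:00 at or before Workshop Q&A starts Jun 12 14:00 → clear.
Keynote Block: ends Jun 12 13:00 at or before Workshop Q&A starts Jun 12 14:00 → clear.
Lightning Q&A: starts Jun 12 13:00 before Workshop Q&A ends Jun 12 17:00, and ends Jun 12 16:00 after Workshop Q&A starts Jun 12 14:00 → overlap.
Breakout Q&A: starts Jun 12 15:00 before Workshop Q&A ends Jun 12 17:00, and ends Jun 12 18:00 after Workshop Q&A starts Jun 12 14:00 → overlap.
Workshop Q&A overlaps Breakout Q&A, Lightning Q&A.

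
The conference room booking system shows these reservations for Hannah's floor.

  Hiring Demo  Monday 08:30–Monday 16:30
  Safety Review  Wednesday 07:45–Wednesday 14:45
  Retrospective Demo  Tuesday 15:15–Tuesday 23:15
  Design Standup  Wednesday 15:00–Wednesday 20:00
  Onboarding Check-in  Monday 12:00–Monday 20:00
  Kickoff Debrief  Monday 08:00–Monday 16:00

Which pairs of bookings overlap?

Hiring Demo & Kickoff Debrief, Hiring Demo & Onboarding Check-in, Kickoff Debrief & Onboarding Check-in

Two intervals overlap when each starts before the other ends.
Sorted by start: Kickoff Debrief, Hiring Demo, Onboarding Check-in, Retrospective Demo, Safety Review, Design Standup.
Hiring Demo starts before Kickoff Debrief ends → Kickoff Debrief and Hiring Demo overlap.
Onboarding Check-in starts before Kickoff Debrief ends → Kickoff Debrief and Onboarding Check-in overlap.
Retrospective Demo starts after Kickoff Debrief ends — done with Kickoff Debrief.
Onboarding Check-in starts before Hiring Demo ends → Hiring Demo and Onboarding Check-in overlap.
Retrospective Demo starts after Hiring Demo ends — done with Hiring Demo.
Retrospective Demo starts after Onboarding Check-in ends — done with Onboarding Check-in.
Safety Review starts after Retrospective Demo ends — done with Retrospective Demo.
Design Standup starts after Safety Review ends.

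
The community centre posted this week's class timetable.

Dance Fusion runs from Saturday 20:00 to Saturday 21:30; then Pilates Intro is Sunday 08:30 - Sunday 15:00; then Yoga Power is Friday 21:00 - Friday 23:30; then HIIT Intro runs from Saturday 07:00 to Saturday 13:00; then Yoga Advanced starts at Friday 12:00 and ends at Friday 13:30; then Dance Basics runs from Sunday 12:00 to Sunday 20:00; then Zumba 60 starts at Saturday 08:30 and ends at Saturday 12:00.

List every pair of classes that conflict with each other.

Two intervals overlap when each starts before the other ends.
Sorted by start: Yoga Advanced, Yoga Power, HIIT Intro, Zumba 60, Dance Fusion, Pilates Intro, Dance Basics.
Yoga Power starts after Yoga Advanced ends — done with Yoga Advanced.
HIIT Intro starts after Yoga Power ends — done with Yoga Power.
Zumba 60 starts before HIIT Intro ends → HIIT Intro and Zumba 60 overlap.
Dance Fusion starts after HIIT Intro ends — done with HIIT Intro.
Dance Fusion starts after Zumba 60 ends — done with Zumba 60.
Pilates Intro starts after Dance Fusion ends — done with Dance Fusion.
Dance Basics starts before Pilates Intro ends → Pilates Intro and Dance Basics overlap.

Dance Basics & Pilates Intro, HIIT Intro & Zumba 60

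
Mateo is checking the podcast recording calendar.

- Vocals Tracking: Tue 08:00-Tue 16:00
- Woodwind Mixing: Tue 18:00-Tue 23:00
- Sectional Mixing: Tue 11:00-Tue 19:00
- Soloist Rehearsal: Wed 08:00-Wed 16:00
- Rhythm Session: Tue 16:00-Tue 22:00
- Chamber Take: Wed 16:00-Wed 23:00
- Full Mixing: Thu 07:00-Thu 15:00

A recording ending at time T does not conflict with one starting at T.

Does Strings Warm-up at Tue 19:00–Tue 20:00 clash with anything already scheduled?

Vocals Tracking: ends Tue 16:00 at or before Strings Warm-up starts Tue 19:00 → clear.
Sectional Mixing: ends Tue 19:00 at or before Strings Warm-up starts Tue 19:00 → clear.
Rhythm Session: starts Tue 16:00 before Strings Warm-up ends Tue 20:00, and ends Tue 22:00 after Strings Warm-up starts Tue 19:00 → overlap.
Woodwind Mixing: starts Tue 18:00 before Strings Warm-up ends Tue 20:00, and ends Tue 23:00 after Strings Warm-up starts Tue 19:00 → overlap.
Soloist Rehearsal: starts Wed 08:00 at or after Strings Warm-up ends Tue 20:00 → clear.
Chamber Take: starts Wed 16:00 at or after Strings Warm-up ends Tue 20:00 → clear.
Full Mixing: starts Thu 07:00 at or after Strings Warm-up ends Tue 20:00 → clear.
Strings Warm-up overlaps Woodwind Mixing, Rhythm Session.

Yes — it overlaps Rhythm Session, Woodwind Mixing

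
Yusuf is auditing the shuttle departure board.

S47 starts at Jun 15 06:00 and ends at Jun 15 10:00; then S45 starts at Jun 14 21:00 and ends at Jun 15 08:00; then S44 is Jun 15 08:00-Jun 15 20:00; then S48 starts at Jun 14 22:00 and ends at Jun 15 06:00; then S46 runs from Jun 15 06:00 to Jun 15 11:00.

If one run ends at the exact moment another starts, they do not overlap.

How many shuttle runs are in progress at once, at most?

Sweep the timeline, counting +1 at each start and −1 at each end (ends before starts at a tie):
Jun 14 21:00 start S45 → 1
Jun 14 22:00 start S48 → 2
Jun 15 06:00 end S48 → 1
Jun 15 06:00 start S46 → 2
Jun 15 06:00 start S47 → 3
Jun 15 08:00 end S45 → 2
Jun 15 08:00 start S44 → 3
Jun 15 10:00 end S47 → 2
Jun 15 11:00 end S46 → 1
Jun 15 20:00 end S44 → 0
Peak is 3, at Jun 15 06:00 (S45, S46, S47).

3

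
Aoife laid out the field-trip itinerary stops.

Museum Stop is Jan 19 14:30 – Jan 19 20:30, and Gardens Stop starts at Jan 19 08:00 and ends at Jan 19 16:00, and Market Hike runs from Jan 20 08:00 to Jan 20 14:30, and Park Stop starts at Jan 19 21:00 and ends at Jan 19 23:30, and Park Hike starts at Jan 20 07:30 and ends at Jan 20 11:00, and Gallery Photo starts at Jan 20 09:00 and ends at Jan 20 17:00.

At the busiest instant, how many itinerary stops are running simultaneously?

Walk through starts and ends in time order (an end at T is processed before a start at T):
Jan 19 08:00 start Gardens Stop → 1
Jan 19 14:30 start Museum Stop → 2
Jan 19 16:00 end Gardens Stop → 1
Jan 19 20:30 end Museum Stop → 0
Jan 19 21:00 start Park Stop → 1
Jan 19 23:30 end Park Stop → 0
Jan 20 07:30 start Park Hike → 1
Jan 20 08:00 start Market Hike → 2
Jan 20 09:00 start Gallery Photo → 3
Jan 20 11:00 end Park Hike → 2
Jan 20 14:30 end Market Hike → 1
Jan 20 17:00 end Gallery Photo → 0
Peak is 3, at Jan 20 09:00 (Gallery Photo, Market Hike, Park Hike).

3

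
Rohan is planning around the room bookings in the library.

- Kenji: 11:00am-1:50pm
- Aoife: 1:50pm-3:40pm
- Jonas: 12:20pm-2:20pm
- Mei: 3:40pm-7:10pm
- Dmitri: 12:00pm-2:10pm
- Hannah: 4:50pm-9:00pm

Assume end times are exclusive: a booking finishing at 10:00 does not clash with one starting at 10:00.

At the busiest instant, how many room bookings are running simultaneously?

Walk through starts and ends in time order (an end at T is processed before a start at T):
11:00am start Kenji → 1
12:00pm start Dmitri → 2
12:20pm start Jonas → 3
1:50pm end Kenji → 2
1:50pm start Aoife → 3
2:10pm end Dmitri → 2
2:20pm end Jonas → 1
3:40pm end Aoife → 0
3:40pm start Mei → 1
4:50pm start Hannah → 2
7:10pm end Mei → 1
9:00pm end Hannah → 0
Peak is 3, at 12:20pm (Dmitri, Jonas, Kenji).

3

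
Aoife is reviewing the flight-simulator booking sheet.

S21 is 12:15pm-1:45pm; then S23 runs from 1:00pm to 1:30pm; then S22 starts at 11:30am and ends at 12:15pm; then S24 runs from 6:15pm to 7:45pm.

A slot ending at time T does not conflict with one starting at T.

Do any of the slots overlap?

Yes

Sorted by start: S22, S21, S23, S24.
S21 starts exactly when S22 ends (back-to-back, no overlap) — done with S22.
S23 starts before S21 ends → S21 and S23 overlap.
That's a conflict, so the schedule is not conflict-free.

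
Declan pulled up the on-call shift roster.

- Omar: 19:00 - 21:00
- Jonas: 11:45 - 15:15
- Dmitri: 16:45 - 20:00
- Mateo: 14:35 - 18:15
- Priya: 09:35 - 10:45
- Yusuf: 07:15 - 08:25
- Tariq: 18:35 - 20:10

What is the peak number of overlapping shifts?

Sweep the timeline, counting +1 at each start and −1 at each end (ends before starts at a tie):
07:15 start Yusuf → 1
08:25 end Yusuf → 0
09:35 start Priya → 1
10:45 end Priya → 0
11:45 start Jonas → 1
14:35 start Mateo → 2
15:15 end Jonas → 1
16:45 start Dmitri → 2
18:15 end Mateo → 1
18:35 start Tariq → 2
19:00 start Omar → 3
20:00 end Dmitri → 2
20:10 end Tariq → 1
21:00 end Omar → 0
Peak is 3, at 19:00 (Dmitri, Omar, Tariq).

3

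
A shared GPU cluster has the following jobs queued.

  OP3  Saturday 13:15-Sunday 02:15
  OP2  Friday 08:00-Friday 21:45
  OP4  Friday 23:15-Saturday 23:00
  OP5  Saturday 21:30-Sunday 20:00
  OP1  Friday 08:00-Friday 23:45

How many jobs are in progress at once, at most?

3

Sort all start/end points and keep a running count:
Friday 08:00 start OP1 → 1
Friday 08:00 start OP2 → 2
Friday 21:45 end OP2 → 1
Friday 23:15 start OP4 → 2
Friday 23:45 end OP1 → 1
Saturday 13:15 start OP3 → 2
Saturday 21:30 start OP5 → 3
Saturday 23:00 end OP4 → 2
Sunday 02:15 end OP3 → 1
Sunday 20:00 end OP5 → 0
Peak is 3, at Saturday 21:30 (OP3, OP4, OP5).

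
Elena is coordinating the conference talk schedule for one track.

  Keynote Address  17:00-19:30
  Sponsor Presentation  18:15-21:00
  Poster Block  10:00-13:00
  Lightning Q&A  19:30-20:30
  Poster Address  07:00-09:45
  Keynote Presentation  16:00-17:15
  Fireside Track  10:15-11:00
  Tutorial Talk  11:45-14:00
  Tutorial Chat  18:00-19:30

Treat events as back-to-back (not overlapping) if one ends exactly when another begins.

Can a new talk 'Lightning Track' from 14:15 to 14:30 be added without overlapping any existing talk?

Poster Address: ends 09:45 at or before Lightning Track starts 14:15 → clear.
Poster Block: ends 13:00 at or before Lightning Track starts 14:15 → clear.
Fireside Track: ends 11:00 at or before Lightning Track starts 14:15 → clear.
Tutorial Talk: ends 14:00 at or before Lightning Track starts 14:15 → clear.
Keynote Presentation: starts 16:00 at or after Lightning Track ends 14:30 → clear.
Keynote Address: starts 17:00 at or after Lightning Track ends 14:30 → clear.
Tutorial Chat: starts 18:00 at or after Lightning Track ends 14:30 → clear.
Sponsor Presentation: starts 18:15 at or after Lightning Track ends 14:30 → clear.
Lightning Q&A: starts 19:30 at or after Lightning Track ends 14:30 → clear.

Yes — the slot is free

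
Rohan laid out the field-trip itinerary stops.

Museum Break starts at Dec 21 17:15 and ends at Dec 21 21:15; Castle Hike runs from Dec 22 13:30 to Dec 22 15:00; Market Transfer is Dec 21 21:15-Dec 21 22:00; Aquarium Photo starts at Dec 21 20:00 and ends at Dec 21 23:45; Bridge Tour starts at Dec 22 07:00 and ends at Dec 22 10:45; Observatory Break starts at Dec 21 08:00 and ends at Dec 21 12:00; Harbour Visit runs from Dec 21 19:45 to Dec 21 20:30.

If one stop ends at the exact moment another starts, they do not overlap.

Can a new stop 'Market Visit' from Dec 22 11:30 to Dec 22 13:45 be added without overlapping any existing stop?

Observatory Break: ends Dec 21 12:00 at or before Market Visit starts Dec 22 11:30 → clear.
Museum Break: ends Dec 21 21:15 at or before Market Visit starts Dec 22 11:30 → clear.
Harbour Visit: ends Dec 21 20:30 at or before Market Visit starts Dec 22 11:30 → clear.
Aquarium Photo: ends Dec 21 23:45 at or before Market Visit starts Dec 22 11:30 → clear.
Market Transfer: ends Dec 21 22:00 at or before Market Visit starts Dec 22 11:30 → clear.
Bridge Tour: ends Dec 22 10:45 at or before Market Visit starts Dec 22 11:30 → clear.
Castle Hike: starts Dec 22 13:30 before Market Visit ends Dec 22 13:45, and ends Dec 22 15:00 after Market Visit starts Dec 22 11:30 → overlap.
Market Visit overlaps Castle Hike.

No — it overlaps Castle Hike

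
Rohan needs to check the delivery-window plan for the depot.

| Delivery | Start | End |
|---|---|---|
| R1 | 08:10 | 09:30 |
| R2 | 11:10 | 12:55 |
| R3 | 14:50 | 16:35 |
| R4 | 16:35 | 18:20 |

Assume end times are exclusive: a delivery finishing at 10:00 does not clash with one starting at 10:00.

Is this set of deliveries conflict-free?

Check each pair: they overlap iff neither finishes before the other starts.
Sorted by start: R1, R2, R3, R4.
R2 starts after R1 ends — done with R1.
R3 starts after R2 ends — done with R2.
R4 starts exactly when R3 ends (back-to-back, no overlap).
Every pair is clear; the schedule has no overlaps.

Yes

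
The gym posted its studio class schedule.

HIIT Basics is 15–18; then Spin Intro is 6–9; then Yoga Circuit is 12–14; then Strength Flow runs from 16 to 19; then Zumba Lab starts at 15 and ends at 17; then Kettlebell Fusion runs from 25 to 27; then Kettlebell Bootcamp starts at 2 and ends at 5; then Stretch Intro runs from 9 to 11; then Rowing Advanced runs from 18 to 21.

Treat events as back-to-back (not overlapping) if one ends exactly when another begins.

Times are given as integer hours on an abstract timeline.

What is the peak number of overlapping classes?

Sort all start/end points and keep a running count:
2 start Kettlebell Bootcamp → 1
5 end Kettlebell Bootcamp → 0
6 start Spin Intro → 1
9 end Spin Intro → 0
9 start Stretch Intro → 1
11 end Stretch Intro → 0
12 start Yoga Circuit → 1
14 end Yoga Circuit → 0
15 start HIIT Basics → 1
15 start Zumba Lab → 2
16 start Strength Flow → 3
17 end Zumba Lab → 2
18 end HIIT Basics → 1
18 start Rowing Advanced → 2
19 end Strength Flow → 1
21 end Rowing Advanced → 0
25 start Kettlebell Fusion → 1
27 end Kettlebell Fusion → 0
Peak is 3, at 16 (HIIT Basics, Strength Flow, Zumba Lab).

3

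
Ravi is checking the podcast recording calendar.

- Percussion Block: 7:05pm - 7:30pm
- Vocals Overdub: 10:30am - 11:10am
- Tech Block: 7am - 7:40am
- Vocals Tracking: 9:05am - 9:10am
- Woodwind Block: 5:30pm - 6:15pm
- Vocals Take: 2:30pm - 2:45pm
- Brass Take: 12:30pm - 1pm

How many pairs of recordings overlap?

Sorted by start: Tech Block, Vocals Tracking, Vocals Overdub, Brass Take, Vocals Take, Woodwind Block, Percussion Block.
Vocals Tracking starts after Tech Block ends, so Tech Block has no further overlaps.
Vocals Overdub starts after Vocals Tracking ends, so Vocals Tracking has no further overlaps.
Brass Take starts after Vocals Overdub ends, so Vocals Overdub has no further overlaps.
Vocals Take starts after Brass Take ends, so Brass Take has no further overlaps.
Woodwind Block starts after Vocals Take ends, so Vocals Take has no further overlaps.
Percussion Block starts after Woodwind Block ends.
No pair overlaps.

0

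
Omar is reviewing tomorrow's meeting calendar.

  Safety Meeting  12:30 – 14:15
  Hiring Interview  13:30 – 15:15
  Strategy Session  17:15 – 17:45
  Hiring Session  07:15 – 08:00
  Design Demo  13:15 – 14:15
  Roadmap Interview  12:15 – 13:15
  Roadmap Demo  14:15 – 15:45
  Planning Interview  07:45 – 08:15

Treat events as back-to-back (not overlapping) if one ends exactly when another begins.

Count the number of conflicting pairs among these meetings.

Two intervals overlap when each starts before the other ends.
Sorted by start: Hiring Session, Planning Interview, Roadmap Interview, Safety Meeting, Design Demo, Hiring Interview, Roadmap Demo, Strategy Session.
Planning Interview starts before Hiring Session ends → Hiring Session and Planning Interview overlap.
Roadmap Interview starts after Hiring Session ends — done with Hiring Session.
Roadmap Interview starts after Planning Interview ends — done with Planning Interview.
Safety Meeting starts before Roadmap Interview ends → Roadmap Interview and Safety Meeting overlap.
Design Demo starts exactly when Roadmap Interview ends (back-to-back, no overlap) — done with Roadmap Interview.
Design Demo starts before Safety Meeting ends → Safety Meeting and Design Demo overlap.
Hiring Interview starts before Safety Meeting ends → Safety Meeting and Hiring Interview overlap.
Roadmap Demo starts exactly when Safety Meeting ends (back-to-back, no overlap) — done with Safety Meeting.
Hiring Interview starts before Design Demo ends → Design Demo and Hiring Interview overlap.
Roadmap Demo starts exactly when Design Demo ends (back-to-back, no overlap) — done with Design Demo.
Roadmap Demo starts before Hiring Interview ends → Hiring Interview and Roadmap Demo overlap.
Strategy Session starts after Hiring Interview ends.
Strategy Session starts after Roadmap Demo ends.
Overlapping pairs: Design Demo & Hiring Interview, Design Demo & Safety Meeting, Hiring Interview & Roadmap Demo, Hiring Interview & Safety Meeting, Hiring Session & Planning Interview, Roadmap Interview & Safety Meeting — 6 in total.

6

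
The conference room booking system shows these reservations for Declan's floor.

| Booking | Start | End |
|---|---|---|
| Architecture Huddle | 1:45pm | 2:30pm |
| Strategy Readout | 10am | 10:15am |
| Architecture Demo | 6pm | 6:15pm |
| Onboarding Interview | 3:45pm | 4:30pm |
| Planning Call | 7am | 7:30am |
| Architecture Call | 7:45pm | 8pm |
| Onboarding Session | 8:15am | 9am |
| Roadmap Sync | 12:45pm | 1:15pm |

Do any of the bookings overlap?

Sorted by start: Planning Call, Onboarding Session, Strategy Readout, Roadmap Sync, Architecture Huddle, Onboarding Interview, Architecture Demo, Architecture Call.
Onboarding Session starts after Planning Call ends, so Planning Call has no further overlaps.
Strategy Readout starts after Onboarding Session ends, so Onboarding Session has no further overlaps.
Roadmap Sync starts after Strategy Readout ends, so Strategy Readout has no further overlaps.
Architecture Huddle starts after Roadmap Sync ends, so Roadmap Sync has no further overlaps.
Onboarding Interview starts after Architecture Huddle ends, so Architecture Huddle has no further overlaps.
Architecture Demo starts after Onboarding Interview ends, so Onboarding Interview has no further overlaps.
Architecture Call starts after Architecture Demo ends.
Every pair is clear; the schedule has no overlaps.

No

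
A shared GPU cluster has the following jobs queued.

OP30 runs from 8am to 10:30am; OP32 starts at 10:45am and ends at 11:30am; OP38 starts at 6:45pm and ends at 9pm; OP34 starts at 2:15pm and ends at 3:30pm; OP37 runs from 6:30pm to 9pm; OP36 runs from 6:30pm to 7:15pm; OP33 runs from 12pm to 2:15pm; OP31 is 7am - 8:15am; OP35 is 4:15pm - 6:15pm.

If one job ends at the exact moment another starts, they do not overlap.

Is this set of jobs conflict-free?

No

Two intervals overlap when each starts before the other ends.
Sorted by start: OP31, OP30, OP32, OP33, OP34, OP35, OP36, OP37, OP38.
OP30 starts before OP31 ends → OP31 and OP30 overlap.
That's a conflict, so the schedule is not conflict-free.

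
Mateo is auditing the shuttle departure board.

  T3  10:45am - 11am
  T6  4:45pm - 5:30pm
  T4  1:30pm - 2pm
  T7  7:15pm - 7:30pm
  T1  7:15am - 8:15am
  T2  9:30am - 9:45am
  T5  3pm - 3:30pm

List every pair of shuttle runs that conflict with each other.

Sorted by start: T1, T2, T3, T4, T5, T6, T7.
T2 starts after T1 ends — done with T1.
T3 starts after T2 ends — done with T2.
T4 starts after T3 ends — done with T3.
T5 starts after T4 ends — done with T4.
T6 starts after T5 ends — done with T5.
T7 starts after T6 ends.

none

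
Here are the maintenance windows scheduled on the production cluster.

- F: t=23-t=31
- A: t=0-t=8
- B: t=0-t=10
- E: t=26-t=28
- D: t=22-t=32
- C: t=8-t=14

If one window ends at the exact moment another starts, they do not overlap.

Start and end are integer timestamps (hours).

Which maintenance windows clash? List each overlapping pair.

A & B, B & C, D & E, D & F, E & F

Two intervals overlap when each starts before the other ends.
Sorted by start: A, B, C, D, F, E.
B starts before A ends → A and B overlap.
C starts exactly when A ends (back-to-back, no overlap) — done with A.
C starts before B ends → B and C overlap.
D starts after B ends — done with B.
D starts after C ends — done with C.
F starts before D ends → D and F overlap.
E starts before D ends → D and E overlap.
E starts before F ends → F and E overlap.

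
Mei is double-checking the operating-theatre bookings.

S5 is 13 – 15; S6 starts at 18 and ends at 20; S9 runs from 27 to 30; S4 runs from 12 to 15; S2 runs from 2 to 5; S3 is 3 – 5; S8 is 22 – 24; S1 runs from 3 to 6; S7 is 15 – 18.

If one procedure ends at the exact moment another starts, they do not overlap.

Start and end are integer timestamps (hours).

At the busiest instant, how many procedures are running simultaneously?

Walk through starts and ends in time order (an end at T is processed before a start at T):
2 start S2 → 1
3 start S1 → 2
3 start S3 → 3
5 end S2 → 2
5 end S3 → 1
6 end S1 → 0
12 start S4 → 1
13 start S5 → 2
15 end S4 → 1
15 end S5 → 0
15 start S7 → 1
18 end S7 → 0
18 start S6 → 1
20 end S6 → 0
22 start S8 → 1
24 end S8 → 0
27 start S9 → 1
30 end S9 → 0
Peak is 3, at 3 (S1, S2, S3).

3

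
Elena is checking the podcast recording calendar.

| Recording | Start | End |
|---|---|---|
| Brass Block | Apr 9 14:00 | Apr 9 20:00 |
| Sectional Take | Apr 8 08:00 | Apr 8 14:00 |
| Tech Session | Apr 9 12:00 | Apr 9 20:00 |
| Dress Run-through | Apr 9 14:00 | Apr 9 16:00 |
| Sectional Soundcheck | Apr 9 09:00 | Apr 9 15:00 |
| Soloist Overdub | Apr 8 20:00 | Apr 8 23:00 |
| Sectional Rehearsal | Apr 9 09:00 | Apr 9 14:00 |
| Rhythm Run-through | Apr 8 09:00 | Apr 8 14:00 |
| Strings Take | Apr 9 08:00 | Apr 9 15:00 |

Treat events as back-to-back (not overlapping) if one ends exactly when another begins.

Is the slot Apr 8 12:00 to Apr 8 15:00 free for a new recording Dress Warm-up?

No — it overlaps Rhythm Run-through, Sectional Take

Sectional Take: starts Apr 8 08:00 before Dress Warm-up ends Apr 8 15:00, and ends Apr 8 14:00 after Dress Warm-up starts Apr 8 12:00 → overlap.
Rhythm Run-through: starts Apr 8 09:00 before Dress Warm-up ends Apr 8 15:00, and ends Apr 8 14:00 after Dress Warm-up starts Apr 8 12:00 → overlap.
Soloist Overdub: starts Apr 8 20:00 at or after Dress Warm-up ends Apr 8 15:00 → clear.
Strings Take: starts Apr 9 08:00 at or after Dress Warm-up ends Apr 8 15:00 → clear.
Sectional Rehearsal: starts Apr 9 09:00 at or after Dress Warm-up ends Apr 8 15:00 → clear.
Sectional Soundcheck: starts Apr 9 09:00 at or after Dress Warm-up ends Apr 8 15:00 → clear.
Tech Session: starts Apr 9 12:00 at or after Dress Warm-up ends Apr 8 15:00 → clear.
Dress Run-through: starts Apr 9 14:00 at or after Dress Warm-up ends Apr 8 15:00 → clear.
Brass Block: starts Apr 9 14:00 at or after Dress Warm-up ends Apr 8 15:00 → clear.
Dress Warm-up overlaps Sectional Take, Rhythm Run-through.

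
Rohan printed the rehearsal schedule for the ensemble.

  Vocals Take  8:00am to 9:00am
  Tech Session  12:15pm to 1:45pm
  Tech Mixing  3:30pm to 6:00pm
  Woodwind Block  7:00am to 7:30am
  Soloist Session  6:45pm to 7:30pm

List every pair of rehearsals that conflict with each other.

Sorted by start: Woodwind Block, Vocals Take, Tech Session, Tech Mixing, Soloist Session.
Vocals Take starts after Woodwind Block ends — done with Woodwind Block.
Tech Session starts after Vocals Take ends — done with Vocals Take.
Tech Mixing starts after Tech Session ends — done with Tech Session.
Soloist Session starts after Tech Mixing ends.

no conflicts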